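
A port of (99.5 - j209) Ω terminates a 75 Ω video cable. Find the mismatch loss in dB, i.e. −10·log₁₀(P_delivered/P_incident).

mismatch loss ≈ 3.95 dB

Γ = (24.5 − j209)/(174.5 − j209), |Γ| = 0.773
|Γ|² = 0.597, so P_del/P_inc = 1 − |Γ|² = 0.403
ML = −10·log₁₀(1 − |Γ|²)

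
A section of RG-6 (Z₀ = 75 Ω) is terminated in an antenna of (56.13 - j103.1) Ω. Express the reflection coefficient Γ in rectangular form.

Γ = (Z_L − Z_0)/(Z_L + Z_0) = (-18.87 − j103.1)/(131.1 − j103.1)

Γ ≈ 0.293 − j0.556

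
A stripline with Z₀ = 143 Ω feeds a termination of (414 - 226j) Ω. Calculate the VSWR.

Γ = (Z_L − Z_0)/(Z_L + Z_0) = (271 − j226)/(557 − j226)
|Γ| = 353/601 = 0.587
VSWR = (1 + |Γ|)/(1 − |Γ|) = 1.59/0.413

VSWR ≈ 3.84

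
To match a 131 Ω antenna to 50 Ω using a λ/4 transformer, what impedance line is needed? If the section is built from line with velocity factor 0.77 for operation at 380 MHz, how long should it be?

Z_qwt = √(Z_0·R_L) = √(50 × 131) = √6550
λ = 0.77·c/f = 0.608 m, so l = λ/4 = 0.152 m

Z_qwt ≈ 80.9 Ω; length ≈ 15.2 cm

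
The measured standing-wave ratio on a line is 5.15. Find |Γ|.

|Γ| ≈ 0.675

|Γ| = (S − 1)/(S + 1) = (5.15 − 1)/(5.15 + 1) = 4.15/6.15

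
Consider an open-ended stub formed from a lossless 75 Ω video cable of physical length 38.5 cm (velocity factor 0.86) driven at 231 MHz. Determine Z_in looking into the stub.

Z_in ≈ +j50.8 Ω

λ = v/f = 0.86·c / 231 MHz = 1.12 m
βl = 2π·l/λ = 2π × 0.345 = 124°
tan(βl) = -1.48
For an open-ended stub, Z_in = −jZ_0·cot(βl) = −jZ_0/tan(βl)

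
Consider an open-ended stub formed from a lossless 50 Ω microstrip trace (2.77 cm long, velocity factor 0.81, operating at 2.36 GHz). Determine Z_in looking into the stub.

Z_in ≈ +j6 Ω

λ = v/f = 0.81·c / 2.36 GHz = 0.103 m
βl = 2π·l/λ = 2π × 0.269 = 96.8°
tan(βl) = -8.33
For an open-ended stub, Z_in = −jZ_0·cot(βl) = −jZ_0/tan(βl)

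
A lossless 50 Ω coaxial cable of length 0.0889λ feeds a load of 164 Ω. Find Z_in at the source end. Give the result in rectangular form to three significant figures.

Z_in ≈ 43.8 − j58.6 Ω

βl = 2π × 0.0889 = 32°
tan(βl) = tan(32°) = 0.625
Z_in = Z_0·(Z_L + jZ_0·tanβl)/(Z_0 + jZ_L·tanβl)
     = 50·(164 + j31.2)/(50 + j102)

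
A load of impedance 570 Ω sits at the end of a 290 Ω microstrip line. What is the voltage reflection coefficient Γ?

Γ = 0.326

Γ = (Z_L − Z_0)/(Z_L + Z_0) = (570 − 290)/(570 + 290) = 280/860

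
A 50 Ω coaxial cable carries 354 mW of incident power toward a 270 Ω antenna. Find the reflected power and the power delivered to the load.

Γ = (270 − 50)/(270 + 50) = 0.688
|Γ|² = 0.473
P_refl = |Γ|²·P_inc = 167 mW, P_del = (1 − |Γ|²)·P_inc = 187 mW

P_reflected ≈ 167 mW; P_delivered ≈ 187 mW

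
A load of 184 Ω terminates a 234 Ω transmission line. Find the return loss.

RL ≈ 18.4 dB

Γ = (184 − 234)/(184 + 234) = -0.12
RL = −20·log₁₀|Γ| = −20·log₁₀(0.12)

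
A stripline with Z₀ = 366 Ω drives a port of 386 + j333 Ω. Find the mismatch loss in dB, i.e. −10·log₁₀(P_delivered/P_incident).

Γ = (20 + j333)/(752 + j333), |Γ| = 0.406
|Γ|² = 0.165, so P_del/P_inc = 1 − |Γ|² = 0.835
ML = −10·log₁₀(1 − |Γ|²)

mismatch loss ≈ 0.781 dB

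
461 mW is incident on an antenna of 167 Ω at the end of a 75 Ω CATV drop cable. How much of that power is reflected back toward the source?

P_reflected ≈ 66.6 mW

Γ = (167 − 75)/(167 + 75) = 0.38
|Γ|² = 0.145
P_refl = |Γ|²·P_inc = 66.6 mW, P_del = (1 − |Γ|²)·P_inc = 394 mW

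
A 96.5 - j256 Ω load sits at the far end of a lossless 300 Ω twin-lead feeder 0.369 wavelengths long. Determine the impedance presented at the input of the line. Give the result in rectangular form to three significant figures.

βl = 2π × 0.369 = 133°
tan(βl) = tan(133°) = -1.08
Z_in = Z_0·(Z_L + jZ_0·tanβl)/(Z_0 + jZ_L·tanβl)
     = 300·(96.5 − j580)/(23.9 − j104)

Z_in ≈ 1650 − j101 Ω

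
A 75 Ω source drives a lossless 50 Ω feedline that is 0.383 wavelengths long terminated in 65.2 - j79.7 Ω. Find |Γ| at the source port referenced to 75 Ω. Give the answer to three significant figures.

|Γ| ≈ 0.486

βl = 2π × 0.383 = 138°
tan(βl) = -0.904
Z_in = Z_0·(Z_L + jZ_0·tanβl)/(Z_0 + jZ_L·tanβl) = 74.8 + j83.3 Ω
Γ_s = (Z_in − Z_s)/(Z_in + Z_s) = (-0.232 + j83.3)/(150 + j83.3), |Γ_s| = 0.486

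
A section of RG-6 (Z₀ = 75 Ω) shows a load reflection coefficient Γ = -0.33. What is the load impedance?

Z_L ≈ 37.8 Ω

Z_L = Z_0·(1 + Γ)/(1 − Γ) = 75·(0.67)/(1.33)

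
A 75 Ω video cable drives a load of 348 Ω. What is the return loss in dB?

RL ≈ 3.8 dB

Γ = (348 − 75)/(348 + 75) = 0.645
RL = −20·log₁₀|Γ| = −20·log₁₀(0.645)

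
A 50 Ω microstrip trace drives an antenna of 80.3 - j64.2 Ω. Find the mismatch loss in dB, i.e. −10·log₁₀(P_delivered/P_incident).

Γ = (30.3 − j64.2)/(130.3 − j64.2), |Γ| = 0.489
|Γ|² = 0.239, so P_del/P_inc = 1 − |Γ|² = 0.761
ML = −10·log₁₀(1 − |Γ|²)

mismatch loss ≈ 1.19 dB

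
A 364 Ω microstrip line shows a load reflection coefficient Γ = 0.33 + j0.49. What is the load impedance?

Z_L ≈ 344 + j518 Ω

Z_L = Z_0·(1 + Γ)/(1 − Γ) = 364·(1.33 + j0.49)/(0.67 − j0.49)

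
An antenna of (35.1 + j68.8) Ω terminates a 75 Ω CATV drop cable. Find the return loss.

RL ≈ 4.26 dB

Γ = (-39.9 + j68.8)/(110.1 + j68.8), |Γ| = 0.613
RL = −20·log₁₀|Γ| = −20·log₁₀(0.613)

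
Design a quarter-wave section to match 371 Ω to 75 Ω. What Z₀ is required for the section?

Z_qwt = √(Z_0·R_L) = √(75 × 371) = √27820

Z_qwt ≈ 167 Ω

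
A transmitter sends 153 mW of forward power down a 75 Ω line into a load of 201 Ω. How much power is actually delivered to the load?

Γ = (201 − 75)/(201 + 75) = 0.457
|Γ|² = 0.208
P_refl = |Γ|²·P_inc = 31.9 mW, P_del = (1 − |Γ|²)·P_inc = 121 mW

P_delivered ≈ 121 mW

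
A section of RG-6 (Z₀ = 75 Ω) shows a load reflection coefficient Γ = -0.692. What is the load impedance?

Z_L ≈ 13.7 Ω

Z_L = Z_0·(1 + Γ)/(1 − Γ) = 75·(0.308)/(1.69)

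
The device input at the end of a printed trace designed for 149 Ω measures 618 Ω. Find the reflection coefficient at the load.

Γ = (Z_L − Z_0)/(Z_L + Z_0) = (618 − 149)/(618 + 149) = 469/767

Γ = 0.611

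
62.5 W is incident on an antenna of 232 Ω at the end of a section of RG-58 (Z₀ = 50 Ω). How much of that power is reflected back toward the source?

Γ = (232 − 50)/(232 + 50) = 0.645
|Γ|² = 0.417
P_refl = |Γ|²·P_inc = 26 W, P_del = (1 − |Γ|²)·P_inc = 36.5 W

P_reflected ≈ 26 W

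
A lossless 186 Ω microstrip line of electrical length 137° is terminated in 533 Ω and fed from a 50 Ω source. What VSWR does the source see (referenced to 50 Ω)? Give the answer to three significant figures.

VSWR ≈ 6.56

tan(βl) = -0.933
Z_in = Z_0·(Z_L + jZ_0·tanβl)/(Z_0 + jZ_L·tanβl) = 122 + j154 Ω
Γ_s = (Z_in − Z_s)/(Z_in + Z_s) = (72.4 + j154)/(172 + j154), |Γ_s| = 0.736
VSWR = (1 + |Γ_s|)/(1 − |Γ_s|)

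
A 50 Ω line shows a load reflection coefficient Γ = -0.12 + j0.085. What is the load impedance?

Z_L ≈ 38.8 + j6.74 Ω

Z_L = Z_0·(1 + Γ)/(1 − Γ) = 50·(0.88 + j0.085)/(1.12 − j0.085)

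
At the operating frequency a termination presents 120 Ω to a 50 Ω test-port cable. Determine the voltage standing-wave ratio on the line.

Γ = (120 − 50)/(120 + 50) = 0.412
VSWR = (1 + 0.412)/(1 − 0.412)

VSWR ≈ 2.4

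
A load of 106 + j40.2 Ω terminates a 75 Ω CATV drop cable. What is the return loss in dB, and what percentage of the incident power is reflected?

Γ = (31 + j40.2)/(181 + j40.2), |Γ| = 0.274
RL = −20·log₁₀(0.274) = 11.3 dB
P_refl/P_inc = |Γ|² = 0.075

RL ≈ 11.3 dB; 7.5% of incident power reflected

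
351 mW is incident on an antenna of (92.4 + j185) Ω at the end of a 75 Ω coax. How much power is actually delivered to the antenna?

P_delivered ≈ 156 mW

|Γ| = |(17.4 + j185)/(167.4 + j185)| = 0.745
|Γ|² = 0.555
P_refl = |Γ|²·P_inc = 195 mW, P_del = (1 − |Γ|²)·P_inc = 156 mW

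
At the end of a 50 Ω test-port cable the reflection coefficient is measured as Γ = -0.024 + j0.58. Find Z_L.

Z_L = Z_0·(1 + Γ)/(1 − Γ) = 50·(0.976 + j0.58)/(1.02 − j0.58)

Z_L ≈ 23.9 + j41.9 Ω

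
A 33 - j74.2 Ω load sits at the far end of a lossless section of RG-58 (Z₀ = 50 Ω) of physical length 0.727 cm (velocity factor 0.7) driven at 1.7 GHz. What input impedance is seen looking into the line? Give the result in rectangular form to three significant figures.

λ = v/f = 0.7·c / 1.7 GHz = 0.124 m
βl = 2π·l/λ = 2π × 0.0589 = 21.2°
tan(βl) = tan(21.2°) = 0.388
Z_in = Z_0·(Z_L + jZ_0·tanβl)/(Z_0 + jZ_L·tanβl)
     = 50·(33 − j54.8)/(78.8 + j12.8)

Z_in ≈ 14.9 − j37.2 Ω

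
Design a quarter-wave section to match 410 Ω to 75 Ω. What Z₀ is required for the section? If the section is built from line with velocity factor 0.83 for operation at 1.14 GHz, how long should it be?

Z_qwt = √(Z_0·R_L) = √(75 × 410) = √30750
λ = 0.83·c/f = 0.218 m, so l = λ/4 = 0.0546 m

Z_qwt ≈ 175 Ω; length ≈ 5.46 cm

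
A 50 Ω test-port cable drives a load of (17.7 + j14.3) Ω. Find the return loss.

RL ≈ 5.84 dB

Γ = (-32.3 + j14.3)/(67.7 + j14.3), |Γ| = 0.511
RL = −20·log₁₀|Γ| = −20·log₁₀(0.511)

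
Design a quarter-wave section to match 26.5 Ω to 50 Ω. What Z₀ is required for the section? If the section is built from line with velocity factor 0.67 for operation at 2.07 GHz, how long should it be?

Z_qwt ≈ 36.4 Ω; length ≈ 2.43 cm

Z_qwt = √(Z_0·R_L) = √(50 × 26.5) = √1325
λ = 0.67·c/f = 0.0971 m, so l = λ/4 = 0.0243 m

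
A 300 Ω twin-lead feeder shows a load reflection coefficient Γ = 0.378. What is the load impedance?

Z_L = Z_0·(1 + Γ)/(1 − Γ) = 300·(1.38)/(0.622)

Z_L ≈ 665 Ω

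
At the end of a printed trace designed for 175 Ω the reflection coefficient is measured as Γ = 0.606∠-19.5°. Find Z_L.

Z_L ≈ 493 − j315 Ω

Z_L = Z_0·(1 + Γ)/(1 − Γ) = 175·(1.57 − j0.202)/(0.429 + j0.202)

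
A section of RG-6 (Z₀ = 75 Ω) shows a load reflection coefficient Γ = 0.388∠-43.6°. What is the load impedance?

Z_L = Z_0·(1 + Γ)/(1 − Γ) = 75·(1.28 − j0.268)/(0.719 + j0.268)

Z_L ≈ 108 − j68.2 Ω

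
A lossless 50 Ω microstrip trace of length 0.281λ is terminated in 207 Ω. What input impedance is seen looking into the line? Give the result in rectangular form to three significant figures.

Z_in ≈ 12.5 + j9.27 Ω

βl = 2π × 0.281 = 101°
tan(βl) = tan(101°) = -5.07
Z_in = Z_0·(Z_L + jZ_0·tanβl)/(Z_0 + jZ_L·tanβl)
     = 50·(207 − j253)/(50 − j1050)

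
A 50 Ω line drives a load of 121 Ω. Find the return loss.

RL ≈ 7.63 dB

Γ = (121 − 50)/(121 + 50) = 0.415
RL = −20·log₁₀|Γ| = −20·log₁₀(0.415)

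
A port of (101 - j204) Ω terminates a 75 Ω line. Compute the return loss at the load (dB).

RL ≈ 2.35 dB

Γ = (26 − j204)/(176 − j204), |Γ| = 0.763
RL = −20·log₁₀|Γ| = −20·log₁₀(0.763)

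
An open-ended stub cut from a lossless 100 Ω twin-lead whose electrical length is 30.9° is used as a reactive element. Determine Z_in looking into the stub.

tan(βl) = 0.598
For an open-ended stub, Z_in = −jZ_0·cot(βl) = −jZ_0/tan(βl)

Z_in ≈ −j167 Ω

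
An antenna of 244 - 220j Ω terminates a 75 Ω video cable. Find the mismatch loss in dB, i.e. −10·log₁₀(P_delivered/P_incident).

Γ = (169 − j220)/(319 − j220), |Γ| = 0.716
|Γ|² = 0.513, so P_del/P_inc = 1 − |Γ|² = 0.487
ML = −10·log₁₀(1 − |Γ|²)

mismatch loss ≈ 3.12 dB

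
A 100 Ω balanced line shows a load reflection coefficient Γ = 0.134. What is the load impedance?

Z_L = Z_0·(1 + Γ)/(1 − Γ) = 100·(1.13)/(0.866)

Z_L ≈ 131 Ω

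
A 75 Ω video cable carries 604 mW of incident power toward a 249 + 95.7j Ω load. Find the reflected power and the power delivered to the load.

P_reflected ≈ 209 mW; P_delivered ≈ 395 mW

|Γ| = |(174 + j95.7)/(324 + j95.7)| = 0.588
|Γ|² = 0.346
P_refl = |Γ|²·P_inc = 209 mW, P_del = (1 − |Γ|²)·P_inc = 395 mW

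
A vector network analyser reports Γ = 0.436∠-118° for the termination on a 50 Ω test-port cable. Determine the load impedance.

Z_L = Z_0·(1 + Γ)/(1 − Γ) = 50·(0.795 − j0.385)/(1.2 + j0.385)

Z_L ≈ 25.3 − j24.1 Ω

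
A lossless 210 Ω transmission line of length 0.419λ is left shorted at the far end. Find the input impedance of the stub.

βl = 2π × 0.419 = 151°
tan(βl) = -0.558
For a shorted stub, Z_in = jZ_0·tan(βl)

Z_in ≈ −j117 Ω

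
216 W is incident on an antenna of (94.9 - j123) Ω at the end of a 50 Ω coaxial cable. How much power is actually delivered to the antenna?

P_delivered ≈ 113 W

|Γ| = |(44.9 − j123)/(144.9 − j123)| = 0.689
|Γ|² = 0.475
P_refl = |Γ|²·P_inc = 103 W, P_del = (1 − |Γ|²)·P_inc = 113 W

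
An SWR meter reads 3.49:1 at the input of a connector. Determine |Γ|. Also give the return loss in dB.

|Γ| = (S − 1)/(S + 1) = (3.49 − 1)/(3.49 + 1) = 2.49/4.49
RL = −20·log₁₀|Γ| = −20·log₁₀(0.555)

|Γ| ≈ 0.555; return loss ≈ 5.12 dB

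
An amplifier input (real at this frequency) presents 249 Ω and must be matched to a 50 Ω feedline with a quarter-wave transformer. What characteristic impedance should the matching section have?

Z_qwt = √(Z_0·R_L) = √(50 × 249) = √12450

Z_qwt ≈ 112 Ω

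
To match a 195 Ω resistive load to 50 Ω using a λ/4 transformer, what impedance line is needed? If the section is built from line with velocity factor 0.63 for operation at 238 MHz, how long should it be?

Z_qwt = √(Z_0·R_L) = √(50 × 195) = √9750
λ = 0.63·c/f = 0.794 m, so l = λ/4 = 0.199 m

Z_qwt ≈ 98.7 Ω; length ≈ 19.9 cm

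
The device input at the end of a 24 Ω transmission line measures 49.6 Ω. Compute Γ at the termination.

Γ = 0.348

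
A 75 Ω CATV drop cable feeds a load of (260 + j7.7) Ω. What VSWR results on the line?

Γ = (Z_L − Z_0)/(Z_L + Z_0) = (185 + j7.7)/(335 + j7.7)
|Γ| = 185/335 = 0.553
VSWR = (1 + |Γ|)/(1 − |Γ|) = 1.55/0.447

VSWR ≈ 3.47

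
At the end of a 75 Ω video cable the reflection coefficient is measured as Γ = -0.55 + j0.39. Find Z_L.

Z_L ≈ 16 + j22.9 Ω

Z_L = Z_0·(1 + Γ)/(1 − Γ) = 75·(0.45 + j0.39)/(1.55 − j0.39)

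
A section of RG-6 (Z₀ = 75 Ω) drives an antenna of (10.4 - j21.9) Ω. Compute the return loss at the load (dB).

RL ≈ 2.23 dB

Γ = (-64.6 − j21.9)/(85.4 − j21.9), |Γ| = 0.774
RL = −20·log₁₀|Γ| = −20·log₁₀(0.774)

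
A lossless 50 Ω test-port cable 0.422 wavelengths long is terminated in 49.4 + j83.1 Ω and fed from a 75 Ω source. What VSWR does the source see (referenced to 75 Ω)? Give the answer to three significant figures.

βl = 2π × 0.422 = 152°
tan(βl) = -0.534
Z_in = Z_0·(Z_L + jZ_0·tanβl)/(Z_0 + jZ_L·tanβl) = 16.5 + j34.5 Ω
Γ_s = (Z_in − Z_s)/(Z_in + Z_s) = (-58.5 + j34.5)/(91.5 + j34.5), |Γ_s| = 0.694
VSWR = (1 + |Γ_s|)/(1 − |Γ_s|)

VSWR ≈ 5.54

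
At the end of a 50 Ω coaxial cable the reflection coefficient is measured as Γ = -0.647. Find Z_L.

Z_L = Z_0·(1 + Γ)/(1 − Γ) = 50·(0.353)/(1.65)

Z_L ≈ 10.7 Ω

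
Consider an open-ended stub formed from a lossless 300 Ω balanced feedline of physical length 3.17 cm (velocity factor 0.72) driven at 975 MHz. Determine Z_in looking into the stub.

λ = v/f = 0.72·c / 975 MHz = 0.222 m
βl = 2π·l/λ = 2π × 0.143 = 51.5°
tan(βl) = 1.26
For an open-ended stub, Z_in = −jZ_0·cot(βl) = −jZ_0/tan(βl)

Z_in ≈ −j239 Ω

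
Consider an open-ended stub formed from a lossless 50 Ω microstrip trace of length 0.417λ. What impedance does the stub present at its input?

βl = 2π × 0.417 = 150°
tan(βl) = -0.575
For an open-ended stub, Z_in = −jZ_0·cot(βl) = −jZ_0/tan(βl)

Z_in ≈ +j87 Ω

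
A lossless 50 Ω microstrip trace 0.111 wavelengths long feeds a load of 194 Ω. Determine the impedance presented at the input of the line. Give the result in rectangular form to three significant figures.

βl = 2π × 0.111 = 40°
tan(βl) = tan(40°) = 0.838
Z_in = Z_0·(Z_L + jZ_0·tanβl)/(Z_0 + jZ_L·tanβl)
     = 50·(194 + j41.9)/(50 + j163)

Z_in ≈ 28.5 − j50.9 Ω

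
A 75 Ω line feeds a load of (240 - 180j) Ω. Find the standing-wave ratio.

VSWR ≈ 5.12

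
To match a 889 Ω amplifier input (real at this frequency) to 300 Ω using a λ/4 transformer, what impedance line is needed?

Z_qwt ≈ 516 Ω

Z_qwt = √(Z_0·R_L) = √(300 × 889) = √266700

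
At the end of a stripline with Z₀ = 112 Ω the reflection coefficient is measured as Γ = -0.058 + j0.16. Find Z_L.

Z_L = Z_0·(1 + Γ)/(1 − Γ) = 112·(0.942 + j0.16)/(1.06 − j0.16)

Z_L ≈ 95 + j31.3 Ω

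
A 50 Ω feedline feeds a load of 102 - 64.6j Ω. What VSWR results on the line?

VSWR ≈ 3.02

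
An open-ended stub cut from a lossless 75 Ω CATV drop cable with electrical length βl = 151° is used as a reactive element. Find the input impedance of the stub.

tan(βl) = -0.554
For an open-ended stub, Z_in = −jZ_0·cot(βl) = −jZ_0/tan(βl)

Z_in ≈ +j135 Ω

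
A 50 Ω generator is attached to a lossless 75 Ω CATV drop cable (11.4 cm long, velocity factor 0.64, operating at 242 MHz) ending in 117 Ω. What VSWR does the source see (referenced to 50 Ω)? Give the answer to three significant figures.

VSWR ≈ 1.71

λ = v/f = 0.64·c / 242 MHz = 0.793 m
βl = 2π·l/λ = 2π × 0.144 = 51.7°
tan(βl) = 1.27
Z_in = Z_0·(Z_L + jZ_0·tanβl)/(Z_0 + jZ_L·tanβl) = 62.1 − j27.8 Ω
Γ_s = (Z_in − Z_s)/(Z_in + Z_s) = (12.1 − j27.8)/(112 − j27.8), |Γ_s| = 0.262
VSWR = (1 + |Γ_s|)/(1 − |Γ_s|)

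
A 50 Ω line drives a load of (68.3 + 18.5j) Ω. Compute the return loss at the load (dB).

Γ = (18.3 + j18.5)/(118.3 + j18.5), |Γ| = 0.217
RL = −20·log₁₀|Γ| = −20·log₁₀(0.217)

RL ≈ 13.3 dB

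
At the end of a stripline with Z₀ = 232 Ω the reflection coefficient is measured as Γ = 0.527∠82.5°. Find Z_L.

Z_L = Z_0·(1 + Γ)/(1 − Γ) = 232·(1.07 + j0.522)/(0.931 − j0.522)

Z_L ≈ 147 + j213 Ω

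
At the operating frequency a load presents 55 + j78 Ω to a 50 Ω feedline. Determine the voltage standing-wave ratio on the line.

Γ = (Z_L − Z_0)/(Z_L + Z_0) = (5 + j78)/(105 + j78)
|Γ| = 78.2/131 = 0.598
VSWR = (1 + |Γ|)/(1 − |Γ|) = 1.6/0.402

VSWR ≈ 3.97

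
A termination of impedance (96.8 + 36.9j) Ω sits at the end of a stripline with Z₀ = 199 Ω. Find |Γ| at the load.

Γ = (Z_L − Z_0)/(Z_L + Z_0) = (-102.2 + j36.9)/(295.8 + j36.9)
|Γ| = 109/298

|Γ| ≈ 0.365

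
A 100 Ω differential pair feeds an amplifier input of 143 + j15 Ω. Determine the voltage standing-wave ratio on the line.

VSWR ≈ 1.46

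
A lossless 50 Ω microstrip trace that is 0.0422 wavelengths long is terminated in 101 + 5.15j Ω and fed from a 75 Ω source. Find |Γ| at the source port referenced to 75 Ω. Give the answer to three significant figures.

βl = 2π × 0.0422 = 15.2°
tan(βl) = 0.272
Z_in = Z_0·(Z_L + jZ_0·tanβl)/(Z_0 + jZ_L·tanβl) = 87.1 − j29.9 Ω
Γ_s = (Z_in − Z_s)/(Z_in + Z_s) = (12.1 − j29.9)/(162 − j29.9), |Γ_s| = 0.195

|Γ| ≈ 0.195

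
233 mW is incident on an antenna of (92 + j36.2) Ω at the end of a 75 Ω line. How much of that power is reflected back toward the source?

|Γ| = |(17 + j36.2)/(167 + j36.2)| = 0.234
|Γ|² = 0.0548
P_refl = |Γ|²·P_inc = 12.8 mW, P_del = (1 − |Γ|²)·P_inc = 220 mW

P_reflected ≈ 12.8 mW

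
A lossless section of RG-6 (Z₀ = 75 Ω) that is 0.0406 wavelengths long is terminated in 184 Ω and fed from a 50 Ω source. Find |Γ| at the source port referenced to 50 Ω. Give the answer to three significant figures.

|Γ| ≈ 0.562

βl = 2π × 0.0406 = 14.6°
tan(βl) = 0.261
Z_in = Z_0·(Z_L + jZ_0·tanβl)/(Z_0 + jZ_L·tanβl) = 139 − j69.7 Ω
Γ_s = (Z_in − Z_s)/(Z_in + Z_s) = (89.4 − j69.7)/(189 − j69.7), |Γ_s| = 0.562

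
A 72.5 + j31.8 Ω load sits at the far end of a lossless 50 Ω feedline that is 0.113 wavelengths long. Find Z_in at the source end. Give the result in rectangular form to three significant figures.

Z_in ≈ 71.7 − j32.1 Ω

βl = 2π × 0.113 = 40.7°
tan(βl) = tan(40.7°) = 0.86
Z_in = Z_0·(Z_L + jZ_0·tanβl)/(Z_0 + jZ_L·tanβl)
     = 50·(72.5 + j74.8)/(22.7 + j62.3)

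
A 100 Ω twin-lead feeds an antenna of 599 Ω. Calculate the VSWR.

Γ = (599 − 100)/(599 + 100) = 0.714
VSWR = (1 + 0.714)/(1 − 0.714)

VSWR ≈ 5.99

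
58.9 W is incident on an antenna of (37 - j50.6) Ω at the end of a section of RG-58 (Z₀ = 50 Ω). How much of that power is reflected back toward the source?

P_reflected ≈ 15.9 W

|Γ| = |(-13 − j50.6)/(87 − j50.6)| = 0.519
|Γ|² = 0.269
P_refl = |Γ|²·P_inc = 15.9 W, P_del = (1 − |Γ|²)·P_inc = 43 W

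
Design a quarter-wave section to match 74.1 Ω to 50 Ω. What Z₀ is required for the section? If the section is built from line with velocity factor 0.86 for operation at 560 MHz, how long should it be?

Z_qwt = √(Z_0·R_L) = √(50 × 74.1) = √3705
λ = 0.86·c/f = 0.461 m, so l = λ/4 = 0.115 m

Z_qwt ≈ 60.9 Ω; length ≈ 11.5 cm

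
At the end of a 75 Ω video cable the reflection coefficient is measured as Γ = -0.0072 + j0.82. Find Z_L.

Z_L = Z_0·(1 + Γ)/(1 − Γ) = 75·(0.993 + j0.82)/(1.01 − j0.82)

Z_L ≈ 14.6 + j72.9 Ω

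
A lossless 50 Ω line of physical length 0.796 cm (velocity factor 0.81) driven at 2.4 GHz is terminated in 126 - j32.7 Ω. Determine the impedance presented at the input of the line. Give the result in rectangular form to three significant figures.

Z_in ≈ 44.3 − j48.7 Ω

λ = v/f = 0.81·c / 2.4 GHz = 0.101 m
βl = 2π·l/λ = 2π × 0.0786 = 28.3°
tan(βl) = tan(28.3°) = 0.538
Z_in = Z_0·(Z_L + jZ_0·tanβl)/(Z_0 + jZ_L·tanβl)
     = 50·(126 − j5.78)/(67.6 + j67.9)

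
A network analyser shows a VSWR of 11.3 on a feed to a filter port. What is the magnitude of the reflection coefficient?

|Γ| ≈ 0.837

|Γ| = (S − 1)/(S + 1) = (11.3 − 1)/(11.3 + 1) = 10.3/12.3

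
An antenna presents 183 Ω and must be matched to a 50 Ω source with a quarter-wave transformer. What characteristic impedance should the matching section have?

Z_qwt ≈ 95.7 Ω

Z_qwt = √(Z_0·R_L) = √(50 × 183) = √9150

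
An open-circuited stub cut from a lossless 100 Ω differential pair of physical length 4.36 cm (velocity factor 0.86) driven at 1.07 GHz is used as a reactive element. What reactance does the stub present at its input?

X_in ≈ -46.4 Ω (capacitive)

λ = v/f = 0.86·c / 1.07 GHz = 0.241 m
βl = 2π·l/λ = 2π × 0.181 = 65.1°
tan(βl) = 2.15
For an open-circuited stub, Z_in = −jZ_0·cot(βl) = −jZ_0/tan(βl)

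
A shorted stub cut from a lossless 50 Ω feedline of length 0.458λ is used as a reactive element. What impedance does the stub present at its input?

Z_in ≈ −j13.5 Ω

βl = 2π × 0.458 = 165°
tan(βl) = -0.27
For a shorted stub, Z_in = jZ_0·tan(βl)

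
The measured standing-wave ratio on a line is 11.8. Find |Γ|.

|Γ| ≈ 0.844

|Γ| = (S − 1)/(S + 1) = (11.8 − 1)/(11.8 + 1) = 10.8/12.8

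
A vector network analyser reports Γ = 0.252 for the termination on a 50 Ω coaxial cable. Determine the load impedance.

Z_L ≈ 83.7 Ω

Z_L = Z_0·(1 + Γ)/(1 − Γ) = 50·(1.25)/(0.748)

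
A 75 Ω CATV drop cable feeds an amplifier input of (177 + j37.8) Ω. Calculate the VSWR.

Γ = (Z_L − Z_0)/(Z_L + Z_0) = (102 + j37.8)/(252 + j37.8)
|Γ| = 109/255 = 0.427
VSWR = (1 + |Γ|)/(1 − |Γ|) = 1.43/0.573

VSWR ≈ 2.49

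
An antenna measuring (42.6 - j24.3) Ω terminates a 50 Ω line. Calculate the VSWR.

Γ = (Z_L − Z_0)/(Z_L + Z_0) = (-7.4 − j24.3)/(92.6 − j24.3)
|Γ| = 25.4/95.7 = 0.265
VSWR = (1 + |Γ|)/(1 − |Γ|) = 1.27/0.735

VSWR ≈ 1.72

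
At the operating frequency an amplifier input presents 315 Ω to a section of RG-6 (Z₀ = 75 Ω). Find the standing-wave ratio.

VSWR ≈ 4.2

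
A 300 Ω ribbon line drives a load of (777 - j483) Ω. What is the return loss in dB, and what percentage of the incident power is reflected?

Γ = (477 − j483)/(1077 − j483), |Γ| = 0.575
RL = −20·log₁₀(0.575) = 4.8 dB
P_refl/P_inc = |Γ|² = 0.331

RL ≈ 4.8 dB; 33.1% of incident power reflected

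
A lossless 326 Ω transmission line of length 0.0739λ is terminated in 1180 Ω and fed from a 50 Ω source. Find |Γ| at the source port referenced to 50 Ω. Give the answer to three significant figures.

|Γ| ≈ 0.902

βl = 2π × 0.0739 = 26.6°
tan(βl) = 0.501
Z_in = Z_0·(Z_L + jZ_0·tanβl)/(Z_0 + jZ_L·tanβl) = 344 − j461 Ω
Γ_s = (Z_in − Z_s)/(Z_in + Z_s) = (294 − j461)/(394 − j461), |Γ_s| = 0.902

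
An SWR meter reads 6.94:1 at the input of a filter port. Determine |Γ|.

|Γ| = (S − 1)/(S + 1) = (6.94 − 1)/(6.94 + 1) = 5.94/7.94

|Γ| ≈ 0.748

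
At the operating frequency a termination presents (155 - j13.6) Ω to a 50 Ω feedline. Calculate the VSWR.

VSWR ≈ 3.13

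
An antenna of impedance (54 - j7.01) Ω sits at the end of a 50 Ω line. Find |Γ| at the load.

Γ = (Z_L − Z_0)/(Z_L + Z_0) = (4 − j7.01)/(104 − j7.01)
|Γ| = 8.07/104

|Γ| ≈ 0.0774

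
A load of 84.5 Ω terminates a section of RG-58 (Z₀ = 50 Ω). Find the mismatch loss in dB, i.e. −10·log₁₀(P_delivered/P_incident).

Γ = (84.5 − 50)/(84.5 + 50) = 0.257
|Γ|² = 0.0658, so P_del/P_inc = 1 − |Γ|² = 0.934
ML = −10·log₁₀(1 − |Γ|²)

mismatch loss ≈ 0.296 dB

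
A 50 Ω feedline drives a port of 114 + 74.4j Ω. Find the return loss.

Γ = (64 + j74.4)/(164 + j74.4), |Γ| = 0.545
RL = −20·log₁₀|Γ| = −20·log₁₀(0.545)

RL ≈ 5.27 dB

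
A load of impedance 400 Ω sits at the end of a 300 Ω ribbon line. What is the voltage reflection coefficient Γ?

Γ = 0.143

Γ = (Z_L − Z_0)/(Z_L + Z_0) = (400 − 300)/(400 + 300) = 100/700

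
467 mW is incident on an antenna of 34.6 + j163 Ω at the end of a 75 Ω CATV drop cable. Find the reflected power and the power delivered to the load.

|Γ| = |(-40.4 + j163)/(109.6 + j163)| = 0.855
|Γ|² = 0.731
P_refl = |Γ|²·P_inc = 341 mW, P_del = (1 − |Γ|²)·P_inc = 126 mW

P_reflected ≈ 341 mW; P_delivered ≈ 126 mW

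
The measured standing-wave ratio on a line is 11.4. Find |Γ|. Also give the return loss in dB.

|Γ| ≈ 0.839; return loss ≈ 1.53 dB

|Γ| = (S − 1)/(S + 1) = (11.4 − 1)/(11.4 + 1) = 10.4/12.4
RL = −20·log₁₀|Γ| = −20·log₁₀(0.839)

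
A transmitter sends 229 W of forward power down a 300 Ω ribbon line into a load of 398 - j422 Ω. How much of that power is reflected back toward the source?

P_reflected ≈ 64.6 W

|Γ| = |(98 − j422)/(698 − j422)| = 0.531
|Γ|² = 0.282
P_refl = |Γ|²·P_inc = 64.6 W, P_del = (1 − |Γ|²)·P_inc = 164 W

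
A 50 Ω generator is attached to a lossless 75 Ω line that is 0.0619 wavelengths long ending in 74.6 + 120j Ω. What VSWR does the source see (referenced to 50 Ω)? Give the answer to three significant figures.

βl = 2π × 0.0619 = 22.3°
tan(βl) = 0.41
Z_in = Z_0·(Z_L + jZ_0·tanβl)/(Z_0 + jZ_L·tanβl) = 306 + j75.5 Ω
Γ_s = (Z_in − Z_s)/(Z_in + Z_s) = (256 + j75.5)/(356 + j75.5), |Γ_s| = 0.733
VSWR = (1 + |Γ_s|)/(1 − |Γ_s|)

VSWR ≈ 6.5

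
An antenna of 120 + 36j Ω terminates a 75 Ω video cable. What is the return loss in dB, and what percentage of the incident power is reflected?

Γ = (45 + j36)/(195 + j36), |Γ| = 0.291
RL = −20·log₁₀(0.291) = 10.7 dB
P_refl/P_inc = |Γ|² = 0.0845

RL ≈ 10.7 dB; 8.45% of incident power reflected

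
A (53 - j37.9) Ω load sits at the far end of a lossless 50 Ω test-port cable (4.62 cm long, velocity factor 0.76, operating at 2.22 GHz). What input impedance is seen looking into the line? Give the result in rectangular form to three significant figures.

λ = v/f = 0.76·c / 2.22 GHz = 0.103 m
βl = 2π·l/λ = 2π × 0.45 = 162°
tan(βl) = tan(162°) = -0.326
Z_in = Z_0·(Z_L + jZ_0·tanβl)/(Z_0 + jZ_L·tanβl)
     = 50·(53 − j54.2)/(37.6 − j17.3)

Z_in ≈ 85.4 − j32.8 Ω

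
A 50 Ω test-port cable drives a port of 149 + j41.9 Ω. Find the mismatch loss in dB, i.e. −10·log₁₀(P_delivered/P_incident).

Γ = (99 + j41.9)/(199 + j41.9), |Γ| = 0.529
|Γ|² = 0.279, so P_del/P_inc = 1 − |Γ|² = 0.721
ML = −10·log₁₀(1 − |Γ|²)

mismatch loss ≈ 1.42 dB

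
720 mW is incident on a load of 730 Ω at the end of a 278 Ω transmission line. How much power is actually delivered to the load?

Γ = (730 − 278)/(730 + 278) = 0.448
|Γ|² = 0.201
P_refl = |Γ|²·P_inc = 145 mW, P_del = (1 − |Γ|²)·P_inc = 575 mW

P_delivered ≈ 575 mW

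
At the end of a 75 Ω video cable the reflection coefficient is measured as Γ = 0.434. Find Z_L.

Z_L ≈ 190 Ω

Z_L = Z_0·(1 + Γ)/(1 − Γ) = 75·(1.43)/(0.566)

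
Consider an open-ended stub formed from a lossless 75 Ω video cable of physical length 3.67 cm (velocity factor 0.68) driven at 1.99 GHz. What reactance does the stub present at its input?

λ = v/f = 0.68·c / 1.99 GHz = 0.103 m
βl = 2π·l/λ = 2π × 0.358 = 129°
tan(βl) = -1.24
For an open-ended stub, Z_in = −jZ_0·cot(βl) = −jZ_0/tan(βl)

X_in ≈ 60.5 Ω (inductive)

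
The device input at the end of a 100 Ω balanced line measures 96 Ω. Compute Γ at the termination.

Γ = (Z_L − Z_0)/(Z_L + Z_0) = (96 − 100)/(96 + 100) = -4/196

Γ = -0.0204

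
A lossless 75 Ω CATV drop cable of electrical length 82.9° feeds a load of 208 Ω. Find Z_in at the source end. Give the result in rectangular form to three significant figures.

Z_in ≈ 27.4 − j8.11 Ω

tan(βl) = tan(82.9°) = 8.03
Z_in = Z_0·(Z_L + jZ_0·tanβl)/(Z_0 + jZ_L·tanβl)
     = 75·(208 + j602)/(75 + j1670)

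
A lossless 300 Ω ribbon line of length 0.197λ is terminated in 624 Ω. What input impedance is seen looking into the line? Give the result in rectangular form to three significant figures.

βl = 2π × 0.197 = 70.9°
tan(βl) = tan(70.9°) = 2.89
Z_in = Z_0·(Z_L + jZ_0·tanβl)/(Z_0 + jZ_L·tanβl)
     = 300·(624 + j867)/(300 + j1800)

Z_in ≈ 157 − j77.6 Ω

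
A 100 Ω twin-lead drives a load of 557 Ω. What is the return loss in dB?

Γ = (557 − 100)/(557 + 100) = 0.696
RL = −20·log₁₀|Γ| = −20·log₁₀(0.696)

RL ≈ 3.15 dB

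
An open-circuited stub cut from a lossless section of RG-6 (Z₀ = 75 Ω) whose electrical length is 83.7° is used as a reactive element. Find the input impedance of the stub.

Z_in ≈ −j8.28 Ω

tan(βl) = 9.06
For an open-circuited stub, Z_in = −jZ_0·cot(βl) = −jZ_0/tan(βl)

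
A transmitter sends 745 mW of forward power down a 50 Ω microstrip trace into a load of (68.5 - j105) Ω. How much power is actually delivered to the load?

|Γ| = |(18.5 − j105)/(118.5 − j105)| = 0.673
|Γ|² = 0.453
P_refl = |Γ|²·P_inc = 338 mW, P_del = (1 − |Γ|²)·P_inc = 407 mW

P_delivered ≈ 407 mW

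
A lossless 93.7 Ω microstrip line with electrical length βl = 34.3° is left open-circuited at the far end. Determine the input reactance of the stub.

X_in ≈ -137 Ω (capacitive)

tan(βl) = 0.682
For an open-circuited stub, Z_in = −jZ_0·cot(βl) = −jZ_0/tan(βl)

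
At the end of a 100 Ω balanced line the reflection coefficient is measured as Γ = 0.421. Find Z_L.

Z_L ≈ 245 Ω

Z_L = Z_0·(1 + Γ)/(1 − Γ) = 100·(1.42)/(0.579)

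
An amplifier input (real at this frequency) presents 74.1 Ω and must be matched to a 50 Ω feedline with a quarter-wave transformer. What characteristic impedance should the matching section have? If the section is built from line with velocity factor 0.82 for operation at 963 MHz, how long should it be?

Z_qwt ≈ 60.9 Ω; length ≈ 6.39 cm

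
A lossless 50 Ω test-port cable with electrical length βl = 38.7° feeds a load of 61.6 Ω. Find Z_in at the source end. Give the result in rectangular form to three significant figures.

Z_in ≈ 51.2 − j10.5 Ω

tan(βl) = tan(38.7°) = 0.801
Z_in = Z_0·(Z_L + jZ_0·tanβl)/(Z_0 + jZ_L·tanβl)
     = 50·(61.6 + j40.1)/(50 + j49.4)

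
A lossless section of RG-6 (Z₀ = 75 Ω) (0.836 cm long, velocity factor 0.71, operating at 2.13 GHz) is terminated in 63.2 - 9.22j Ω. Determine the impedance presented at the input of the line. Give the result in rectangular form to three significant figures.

λ = v/f = 0.71·c / 2.13 GHz = 0.1 m
βl = 2π·l/λ = 2π × 0.0836 = 30.1°
tan(βl) = tan(30.1°) = 0.58
Z_in = Z_0·(Z_L + jZ_0·tanβl)/(Z_0 + jZ_L·tanβl)
     = 75·(63.2 + j34.2)/(80.3 + j36.6)

Z_in ≈ 60.9 + j4.2 Ω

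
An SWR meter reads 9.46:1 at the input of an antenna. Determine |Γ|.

|Γ| = (S − 1)/(S + 1) = (9.46 − 1)/(9.46 + 1) = 8.46/10.5

|Γ| ≈ 0.809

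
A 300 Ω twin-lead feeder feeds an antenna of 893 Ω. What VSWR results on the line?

VSWR ≈ 2.98

For a purely resistive load, VSWR = R_L/Z_0 or Z_0/R_L (whichever > 1) = 893/300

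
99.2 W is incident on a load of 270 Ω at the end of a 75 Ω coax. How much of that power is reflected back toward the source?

P_reflected ≈ 31.7 W

Γ = (270 − 75)/(270 + 75) = 0.565
|Γ|² = 0.319
P_refl = |Γ|²·P_inc = 31.7 W, P_del = (1 − |Γ|²)·P_inc = 67.5 W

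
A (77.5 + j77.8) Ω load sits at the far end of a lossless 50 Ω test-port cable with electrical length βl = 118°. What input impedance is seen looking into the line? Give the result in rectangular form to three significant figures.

tan(βl) = tan(118°) = -1.88
Z_in = Z_0·(Z_L + jZ_0·tanβl)/(Z_0 + jZ_L·tanβl)
     = 50·(77.5 − j16.2)/(196 − j146)

Z_in ≈ 14.7 + j6.78 Ω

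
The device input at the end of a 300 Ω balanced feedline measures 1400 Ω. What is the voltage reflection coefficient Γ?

Γ = (Z_L − Z_0)/(Z_L + Z_0) = (1400 − 300)/(1400 + 300) = 1100/1700

Γ = 0.647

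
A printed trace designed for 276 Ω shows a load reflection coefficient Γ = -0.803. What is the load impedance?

Z_L = Z_0·(1 + Γ)/(1 − Γ) = 276·(0.197)/(1.8)

Z_L ≈ 30.2 Ω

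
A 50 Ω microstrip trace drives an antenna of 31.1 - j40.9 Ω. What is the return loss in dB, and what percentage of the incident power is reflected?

RL ≈ 6.09 dB; 24.6% of incident power reflected

Γ = (-18.9 − j40.9)/(81.1 − j40.9), |Γ| = 0.496
RL = −20·log₁₀(0.496) = 6.09 dB
P_refl/P_inc = |Γ|² = 0.246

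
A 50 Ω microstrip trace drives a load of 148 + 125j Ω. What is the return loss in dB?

Γ = (98 + j125)/(198 + j125), |Γ| = 0.678
RL = −20·log₁₀|Γ| = −20·log₁₀(0.678)

RL ≈ 3.37 dB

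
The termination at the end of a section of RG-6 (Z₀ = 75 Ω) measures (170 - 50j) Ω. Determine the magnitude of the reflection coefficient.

Γ = (Z_L − Z_0)/(Z_L + Z_0) = (95 − j50)/(245 − j50)
|Γ| = 107/250

|Γ| ≈ 0.429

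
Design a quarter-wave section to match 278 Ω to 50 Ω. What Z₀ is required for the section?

Z_qwt ≈ 118 Ω

Z_qwt = √(Z_0·R_L) = √(50 × 278) = √13900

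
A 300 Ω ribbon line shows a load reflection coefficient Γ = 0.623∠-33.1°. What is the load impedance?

Z_L = Z_0·(1 + Γ)/(1 − Γ) = 300·(1.52 − j0.34)/(0.478 + j0.34)

Z_L ≈ 533 − j593 Ω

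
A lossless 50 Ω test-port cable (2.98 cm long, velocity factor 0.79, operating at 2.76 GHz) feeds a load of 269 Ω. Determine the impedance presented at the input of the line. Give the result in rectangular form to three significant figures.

Z_in ≈ 13.6 + j33.2 Ω

λ = v/f = 0.79·c / 2.76 GHz = 0.0859 m
βl = 2π·l/λ = 2π × 0.347 = 125°
tan(βl) = tan(125°) = -1.43
Z_in = Z_0·(Z_L + jZ_0·tanβl)/(Z_0 + jZ_L·tanβl)
     = 50·(269 − j71.6)/(50 − j385)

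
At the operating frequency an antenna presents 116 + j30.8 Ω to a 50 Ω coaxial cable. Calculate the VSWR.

VSWR ≈ 2.52

Γ = (Z_L − Z_0)/(Z_L + Z_0) = (66 + j30.8)/(166 + j30.8)
|Γ| = 72.8/169 = 0.431
VSWR = (1 + |Γ|)/(1 − |Γ|) = 1.43/0.569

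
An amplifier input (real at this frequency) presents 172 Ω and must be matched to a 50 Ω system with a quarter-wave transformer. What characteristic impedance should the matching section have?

Z_qwt ≈ 92.7 Ω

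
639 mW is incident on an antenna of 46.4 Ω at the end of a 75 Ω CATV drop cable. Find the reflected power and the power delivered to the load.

Γ = (46.4 − 75)/(46.4 + 75) = -0.236
|Γ|² = 0.0555
P_refl = |Γ|²·P_inc = 35.5 mW, P_del = (1 − |Γ|²)·P_inc = 604 mW

P_reflected ≈ 35.5 mW; P_delivered ≈ 604 mW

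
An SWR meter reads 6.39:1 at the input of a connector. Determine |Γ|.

|Γ| ≈ 0.729

|Γ| = (S − 1)/(S + 1) = (6.39 − 1)/(6.39 + 1) = 5.39/7.39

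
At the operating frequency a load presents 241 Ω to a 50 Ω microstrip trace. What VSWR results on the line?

For a purely resistive load, VSWR = R_L/Z_0 or Z_0/R_L (whichever > 1) = 241/50

VSWR ≈ 4.82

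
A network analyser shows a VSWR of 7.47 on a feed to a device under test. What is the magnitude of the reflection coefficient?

|Γ| = (S − 1)/(S + 1) = (7.47 − 1)/(7.47 + 1) = 6.47/8.47

|Γ| ≈ 0.764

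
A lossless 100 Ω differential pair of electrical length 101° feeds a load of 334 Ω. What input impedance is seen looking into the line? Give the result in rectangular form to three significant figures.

tan(βl) = tan(101°) = -5.14
Z_in = Z_0·(Z_L + jZ_0·tanβl)/(Z_0 + jZ_L·tanβl)
     = 100·(334 − j514)/(100 − j1720)

Z_in ≈ 31 + j17.6 Ω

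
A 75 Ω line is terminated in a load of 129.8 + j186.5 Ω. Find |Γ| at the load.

Γ = (Z_L − Z_0)/(Z_L + Z_0) = (54.8 + j186.5)/(204.8 + j186.5)
|Γ| = 194/277

|Γ| ≈ 0.702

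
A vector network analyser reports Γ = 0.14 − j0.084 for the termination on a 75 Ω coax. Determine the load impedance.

Z_L = Z_0·(1 + Γ)/(1 − Γ) = 75·(1.14 − j0.084)/(0.86 + j0.084)

Z_L ≈ 97.8 − j16.9 Ω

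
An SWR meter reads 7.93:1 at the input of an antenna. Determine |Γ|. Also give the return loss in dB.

|Γ| ≈ 0.776; return loss ≈ 2.2 dB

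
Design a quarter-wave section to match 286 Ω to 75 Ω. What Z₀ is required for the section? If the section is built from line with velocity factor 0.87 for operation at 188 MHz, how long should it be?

Z_qwt = √(Z_0·R_L) = √(75 × 286) = √21450
λ = 0.87·c/f = 1.39 m, so l = λ/4 = 0.347 m

Z_qwt ≈ 146 Ω; length ≈ 34.7 cm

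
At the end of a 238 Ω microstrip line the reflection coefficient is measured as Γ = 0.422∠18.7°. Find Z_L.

Z_L ≈ 517 + j170 Ω

Z_L = Z_0·(1 + Γ)/(1 − Γ) = 238·(1.4 + j0.135)/(0.6 − j0.135)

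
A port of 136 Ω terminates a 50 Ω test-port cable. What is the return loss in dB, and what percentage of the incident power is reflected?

RL ≈ 6.7 dB; 21.4% of incident power reflected

Γ = (136 − 50)/(136 + 50) = 0.462
RL = −20·log₁₀(0.462) = 6.7 dB
P_refl/P_inc = |Γ|² = 0.214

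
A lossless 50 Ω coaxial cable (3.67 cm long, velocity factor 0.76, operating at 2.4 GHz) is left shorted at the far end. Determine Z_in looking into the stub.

Z_in ≈ −j43.4 Ω

λ = v/f = 0.76·c / 2.4 GHz = 0.095 m
βl = 2π·l/λ = 2π × 0.386 = 139°
tan(βl) = -0.867
For a shorted stub, Z_in = jZ_0·tan(βl)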